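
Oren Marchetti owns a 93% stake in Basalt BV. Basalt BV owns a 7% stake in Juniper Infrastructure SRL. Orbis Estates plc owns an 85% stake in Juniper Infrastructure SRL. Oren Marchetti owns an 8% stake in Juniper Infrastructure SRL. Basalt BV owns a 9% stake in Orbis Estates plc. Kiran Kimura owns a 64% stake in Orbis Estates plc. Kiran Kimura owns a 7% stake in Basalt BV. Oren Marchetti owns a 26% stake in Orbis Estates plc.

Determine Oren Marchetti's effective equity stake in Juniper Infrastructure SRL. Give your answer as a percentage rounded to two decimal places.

43.72%

Oren reaches Juniper along 4 paths.
Via Orbis: 26% × 85% = 22.1%.
Via Basalt → Orbis: 93% × 9% × 85% = 7.1145%.
Direct stake: 8% = 8%.
Via Basalt: 93% × 7% = 6.51%.
Total: 22.1% + 7.1145% + 8% + 6.51% = 43.7245%.
Rounded: 43.72%.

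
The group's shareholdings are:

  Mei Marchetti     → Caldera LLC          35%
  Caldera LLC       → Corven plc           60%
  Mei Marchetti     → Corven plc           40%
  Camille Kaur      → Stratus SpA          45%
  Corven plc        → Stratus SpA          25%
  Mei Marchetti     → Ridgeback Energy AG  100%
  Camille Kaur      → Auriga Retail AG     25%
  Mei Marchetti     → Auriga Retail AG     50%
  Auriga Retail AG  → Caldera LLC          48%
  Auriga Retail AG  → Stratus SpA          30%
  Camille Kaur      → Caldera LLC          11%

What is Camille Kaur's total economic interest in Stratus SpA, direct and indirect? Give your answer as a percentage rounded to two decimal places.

Camille reaches Stratus along 4 paths.
Direct stake: 45% = 45%.
Via Auriga: 25% × 30% = 7.5%.
Via Auriga → Caldera → Corven: 25% × 48% × 60% × 25% = 1.8%.
Via Caldera → Corven: 11% × 60% × 25% = 1.65%.
Total: 45% + 7.5% + 1.8% + 1.65% = 55.95%.

55.95%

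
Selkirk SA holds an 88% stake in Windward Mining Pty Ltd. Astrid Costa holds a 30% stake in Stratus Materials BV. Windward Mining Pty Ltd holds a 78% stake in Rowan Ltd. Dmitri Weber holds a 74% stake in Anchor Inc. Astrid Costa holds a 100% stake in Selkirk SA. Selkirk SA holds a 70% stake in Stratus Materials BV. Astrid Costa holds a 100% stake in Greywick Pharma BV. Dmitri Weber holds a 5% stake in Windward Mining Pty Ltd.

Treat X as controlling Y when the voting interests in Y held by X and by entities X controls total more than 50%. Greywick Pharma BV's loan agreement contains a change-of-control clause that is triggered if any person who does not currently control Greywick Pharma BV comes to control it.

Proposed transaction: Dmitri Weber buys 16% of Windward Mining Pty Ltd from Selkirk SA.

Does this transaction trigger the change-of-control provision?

No

The purchase adds only to Dmitri's holdings (Selkirk's stake shrinks), so Dmitri is the only person who could newly come to control Greywick.
Dmitri holds 74% of Anchor, so Dmitri controls Anchor.
Neither Dmitri nor any entity Dmitri controls holds any voting interest in Greywick.
So before the transaction, Dmitri does not control Greywick.
After the purchase, Dmitri's direct stake in Windward rises to 5% + 16% = 21%, and Selkirk's stake falls to 72%.
Dmitri's side now holds 21% of Windward, not > 50%, so Dmitri still does not control Windward.
After the transaction, neither Dmitri nor any entity Dmitri controls holds a voting interest in Greywick, so Dmitri still does not control it.
No new person acquires control, so the clause is not triggered.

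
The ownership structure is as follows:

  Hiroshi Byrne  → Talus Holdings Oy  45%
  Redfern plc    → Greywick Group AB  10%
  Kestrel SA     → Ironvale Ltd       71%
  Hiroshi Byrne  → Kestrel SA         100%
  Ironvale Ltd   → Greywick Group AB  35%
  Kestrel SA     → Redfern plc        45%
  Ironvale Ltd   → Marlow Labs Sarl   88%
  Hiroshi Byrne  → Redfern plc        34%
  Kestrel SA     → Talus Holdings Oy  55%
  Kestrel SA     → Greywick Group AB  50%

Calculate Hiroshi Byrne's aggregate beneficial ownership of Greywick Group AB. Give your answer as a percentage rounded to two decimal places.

Hiroshi reaches Greywick along 4 paths.
Via Kestrel: 100% × 50% = 50%.
Via Kestrel → Ironvale: 100% × 71% × 35% = 24.85%.
Via Redfern: 34% × 10% = 3.4%.
Via Kestrel → Redfern: 100% × 45% × 10% = 4.5%.
Total: 50% + 24.85% + 3.4% + 4.5% = 82.75%.

82.75%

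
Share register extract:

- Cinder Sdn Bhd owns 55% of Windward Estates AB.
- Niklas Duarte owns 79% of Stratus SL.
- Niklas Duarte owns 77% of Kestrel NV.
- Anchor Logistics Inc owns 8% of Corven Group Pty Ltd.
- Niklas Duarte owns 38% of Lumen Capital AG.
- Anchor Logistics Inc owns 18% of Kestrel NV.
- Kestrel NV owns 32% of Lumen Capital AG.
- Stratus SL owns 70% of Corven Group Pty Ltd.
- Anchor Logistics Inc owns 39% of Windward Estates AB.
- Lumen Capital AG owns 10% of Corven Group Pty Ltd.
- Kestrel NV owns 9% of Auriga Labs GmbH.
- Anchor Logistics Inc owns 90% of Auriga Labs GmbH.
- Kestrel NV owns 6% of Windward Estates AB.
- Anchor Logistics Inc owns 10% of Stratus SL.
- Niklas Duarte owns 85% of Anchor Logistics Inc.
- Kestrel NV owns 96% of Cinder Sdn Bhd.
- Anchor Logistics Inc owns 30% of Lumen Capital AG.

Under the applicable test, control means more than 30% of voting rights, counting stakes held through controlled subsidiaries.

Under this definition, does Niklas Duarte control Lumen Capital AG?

Yes

Niklas holds 85% of Anchor, so Niklas controls Anchor.
Niklas and Anchor together hold 77% + 18% = 95% of Kestrel, so Niklas controls Kestrel.
Anchor and Kestrel and Niklas together hold 30% + 32% + 38% = 100% of Lumen, so Niklas controls Lumen.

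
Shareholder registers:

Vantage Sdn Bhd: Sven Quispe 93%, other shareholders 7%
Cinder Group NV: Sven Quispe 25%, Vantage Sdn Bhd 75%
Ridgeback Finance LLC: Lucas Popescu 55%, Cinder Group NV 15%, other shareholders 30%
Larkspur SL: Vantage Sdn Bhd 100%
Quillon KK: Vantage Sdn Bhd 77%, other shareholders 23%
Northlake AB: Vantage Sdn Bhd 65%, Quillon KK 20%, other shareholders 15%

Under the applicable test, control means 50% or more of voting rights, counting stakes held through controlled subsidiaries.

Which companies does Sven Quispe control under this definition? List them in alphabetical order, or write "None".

Cinder Group NV, Larkspur SL, Northlake AB, Quillon KK, Vantage Sdn Bhd

Sven holds 93% of Vantage, so Sven controls Vantage.
Sven and Vantage together hold 25% + 75% = 100% of Cinder, so Sven controls Cinder.
Vantage holds 100% of Larkspur, so Sven controls Larkspur.
Vantage holds 77% of Quillon, so Sven controls Quillon.
Vantage and Quillon together hold 65% + 20% = 85% of Northlake, so Sven controls Northlake.
No other company's threshold is met.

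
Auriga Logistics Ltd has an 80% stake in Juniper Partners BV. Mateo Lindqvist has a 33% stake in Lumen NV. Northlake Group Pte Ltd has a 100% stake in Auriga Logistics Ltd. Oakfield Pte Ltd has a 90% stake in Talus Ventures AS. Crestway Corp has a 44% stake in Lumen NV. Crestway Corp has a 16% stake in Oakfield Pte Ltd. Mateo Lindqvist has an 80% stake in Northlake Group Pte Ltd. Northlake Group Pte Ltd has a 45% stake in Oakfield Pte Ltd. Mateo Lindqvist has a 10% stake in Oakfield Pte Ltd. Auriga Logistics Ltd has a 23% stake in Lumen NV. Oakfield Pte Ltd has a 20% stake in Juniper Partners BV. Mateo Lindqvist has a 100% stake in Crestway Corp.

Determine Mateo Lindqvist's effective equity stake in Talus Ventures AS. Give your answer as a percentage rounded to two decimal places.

55.80%

Mateo reaches Talus along 3 paths.
Via Northlake → Oakfield: 80% × 45% × 90% = 32.4%.
Via Oakfield: 10% × 90% = 9%.
Via Crestway → Oakfield: 100% × 16% × 90% = 14.4%.
Total: 32.4% + 9% + 14.4% = 55.8%.
Rounded: 55.80%.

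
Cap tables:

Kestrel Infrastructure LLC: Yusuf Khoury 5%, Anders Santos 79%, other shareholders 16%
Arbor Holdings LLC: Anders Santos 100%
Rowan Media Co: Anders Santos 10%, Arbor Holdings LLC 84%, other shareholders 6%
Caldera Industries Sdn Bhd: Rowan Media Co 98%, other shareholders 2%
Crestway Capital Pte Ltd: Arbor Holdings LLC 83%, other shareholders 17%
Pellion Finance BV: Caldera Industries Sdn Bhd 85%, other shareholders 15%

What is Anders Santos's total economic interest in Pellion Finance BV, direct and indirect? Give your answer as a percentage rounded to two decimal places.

Anders reaches Pellion along 2 paths.
Via Rowan → Caldera: 10% × 98% × 85% = 8.33%.
Via Arbor → Rowan → Caldera: 100% × 84% × 98% × 85% = 69.972%.
Total: 8.33% + 69.972% = 78.302%.
Rounded: 78.30%.

78.30%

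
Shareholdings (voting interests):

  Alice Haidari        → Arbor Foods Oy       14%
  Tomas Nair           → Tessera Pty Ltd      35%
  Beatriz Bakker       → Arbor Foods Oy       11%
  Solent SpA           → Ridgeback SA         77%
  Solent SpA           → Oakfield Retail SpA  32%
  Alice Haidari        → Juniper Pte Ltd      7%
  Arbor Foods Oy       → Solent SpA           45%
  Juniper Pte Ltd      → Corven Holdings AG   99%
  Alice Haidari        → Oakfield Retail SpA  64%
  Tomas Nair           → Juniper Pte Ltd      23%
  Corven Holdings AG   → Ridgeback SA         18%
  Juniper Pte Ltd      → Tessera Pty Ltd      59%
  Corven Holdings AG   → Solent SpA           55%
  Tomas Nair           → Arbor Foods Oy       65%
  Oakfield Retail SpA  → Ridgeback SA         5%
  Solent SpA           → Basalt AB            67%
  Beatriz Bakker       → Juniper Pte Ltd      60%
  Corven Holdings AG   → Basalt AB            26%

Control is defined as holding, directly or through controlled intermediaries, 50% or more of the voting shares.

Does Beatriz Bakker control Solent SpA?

Yes

Beatriz holds 60% of Juniper, so Beatriz controls Juniper.
Juniper holds 99% of Corven, so Beatriz controls Corven.
Corven holds 55% of Solent, so Beatriz controls Solent.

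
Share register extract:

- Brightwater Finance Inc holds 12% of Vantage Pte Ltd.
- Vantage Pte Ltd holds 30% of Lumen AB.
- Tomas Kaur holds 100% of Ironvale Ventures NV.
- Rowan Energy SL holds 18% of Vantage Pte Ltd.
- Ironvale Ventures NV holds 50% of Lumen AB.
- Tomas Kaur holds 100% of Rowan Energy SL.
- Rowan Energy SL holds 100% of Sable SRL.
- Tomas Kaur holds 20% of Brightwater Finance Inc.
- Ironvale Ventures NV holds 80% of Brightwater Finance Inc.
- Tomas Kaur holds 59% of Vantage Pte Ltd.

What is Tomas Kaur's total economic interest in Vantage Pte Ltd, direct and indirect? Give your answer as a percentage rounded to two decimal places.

89.00%

Tomas reaches Vantage along 4 paths.
Via Ironvale → Brightwater: 100% × 80% × 12% = 9.6%.
Via Brightwater: 20% × 12% = 2.4%.
Direct stake: 59% = 59%.
Via Rowan: 100% × 18% = 18%.
Total: 9.6% + 2.4% + 59% + 18% = 89%.
Rounded: 89.00%.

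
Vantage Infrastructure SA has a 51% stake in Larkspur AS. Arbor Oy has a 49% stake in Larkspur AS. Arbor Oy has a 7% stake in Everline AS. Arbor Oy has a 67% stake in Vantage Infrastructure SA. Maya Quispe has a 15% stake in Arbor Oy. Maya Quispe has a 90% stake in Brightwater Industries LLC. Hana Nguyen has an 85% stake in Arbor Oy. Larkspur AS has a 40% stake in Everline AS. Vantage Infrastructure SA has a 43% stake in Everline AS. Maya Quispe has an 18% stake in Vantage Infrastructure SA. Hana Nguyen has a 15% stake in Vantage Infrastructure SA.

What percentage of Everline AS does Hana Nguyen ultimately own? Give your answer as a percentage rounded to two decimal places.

Hana reaches Everline along 6 paths.
Via Arbor → Larkspur: 85% × 49% × 40% = 16.66%.
Via Vantage → Larkspur: 15% × 51% × 40% = 3.06%.
Via Arbor → Vantage → Larkspur: 85% × 67% × 51% × 40% = 11.6178%.
Via Vantage: 15% × 43% = 6.45%.
Via Arbor → Vantage: 85% × 67% × 43% = 24.4885%.
Via Arbor: 85% × 7% = 5.95%.
Total: 16.66% + 3.06% + 11.6178% + 6.45% + 24.4885% + 5.95% = 68.2263%.
Rounded: 68.23%.

68.23%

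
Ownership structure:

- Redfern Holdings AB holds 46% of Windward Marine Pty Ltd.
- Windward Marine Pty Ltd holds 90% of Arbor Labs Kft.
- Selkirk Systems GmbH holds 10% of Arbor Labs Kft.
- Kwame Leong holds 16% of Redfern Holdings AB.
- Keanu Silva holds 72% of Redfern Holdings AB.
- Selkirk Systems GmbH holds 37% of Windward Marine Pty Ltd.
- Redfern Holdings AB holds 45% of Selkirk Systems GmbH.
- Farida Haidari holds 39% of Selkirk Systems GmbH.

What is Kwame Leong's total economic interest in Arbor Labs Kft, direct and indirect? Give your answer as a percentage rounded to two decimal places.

9.74%

Kwame reaches Arbor along 3 paths.
Via Redfern → Selkirk: 16% × 45% × 10% = 0.72%.
Via Redfern → Windward: 16% × 46% × 90% = 6.624%.
Via Redfern → Selkirk → Windward: 16% × 45% × 37% × 90% = 2.3976%.
Total: 0.72% + 6.624% + 2.3976% = 9.7416%.
Rounded: 9.74%.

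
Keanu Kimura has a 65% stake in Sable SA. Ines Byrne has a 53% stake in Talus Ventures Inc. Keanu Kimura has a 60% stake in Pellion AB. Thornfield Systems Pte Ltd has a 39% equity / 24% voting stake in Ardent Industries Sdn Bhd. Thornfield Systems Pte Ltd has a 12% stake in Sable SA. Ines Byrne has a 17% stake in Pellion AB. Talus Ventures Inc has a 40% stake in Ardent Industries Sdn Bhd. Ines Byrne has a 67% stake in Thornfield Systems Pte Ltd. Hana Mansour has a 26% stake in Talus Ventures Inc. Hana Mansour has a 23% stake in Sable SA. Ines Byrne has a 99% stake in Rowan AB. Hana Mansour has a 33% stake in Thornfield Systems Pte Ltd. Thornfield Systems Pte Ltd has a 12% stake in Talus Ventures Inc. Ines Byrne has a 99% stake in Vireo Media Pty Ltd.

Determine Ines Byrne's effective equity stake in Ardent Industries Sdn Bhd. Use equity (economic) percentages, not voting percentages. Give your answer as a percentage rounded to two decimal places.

Ines reaches Ardent along 3 paths.
Via Thornfield: 67% × 39% = 26.13%.
Via Talus: 53% × 40% = 21.2%.
Via Thornfield → Talus: 67% × 12% × 40% = 3.216%.
Total: 26.13% + 21.2% + 3.216% = 50.546%.
Rounded: 50.55%.

50.55%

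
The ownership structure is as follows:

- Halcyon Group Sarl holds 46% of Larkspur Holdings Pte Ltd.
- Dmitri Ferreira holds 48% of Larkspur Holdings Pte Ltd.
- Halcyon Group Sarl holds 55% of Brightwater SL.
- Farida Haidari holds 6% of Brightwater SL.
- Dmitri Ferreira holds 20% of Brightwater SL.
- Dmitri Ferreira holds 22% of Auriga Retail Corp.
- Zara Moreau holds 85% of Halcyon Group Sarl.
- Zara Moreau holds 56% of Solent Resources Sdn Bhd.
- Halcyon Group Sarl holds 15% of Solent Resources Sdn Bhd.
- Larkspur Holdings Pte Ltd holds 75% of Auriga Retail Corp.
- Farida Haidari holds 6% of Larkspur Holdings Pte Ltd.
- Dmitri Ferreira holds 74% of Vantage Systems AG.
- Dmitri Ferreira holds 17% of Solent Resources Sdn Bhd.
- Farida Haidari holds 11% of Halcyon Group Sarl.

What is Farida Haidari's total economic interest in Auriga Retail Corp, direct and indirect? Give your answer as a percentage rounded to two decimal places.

8.30%

Farida reaches Auriga along 2 paths.
Via Larkspur: 6% × 75% = 4.5%.
Via Halcyon → Larkspur: 11% × 46% × 75% = 3.795%.
Total: 4.5% + 3.795% = 8.295%.
Rounded: 8.30%.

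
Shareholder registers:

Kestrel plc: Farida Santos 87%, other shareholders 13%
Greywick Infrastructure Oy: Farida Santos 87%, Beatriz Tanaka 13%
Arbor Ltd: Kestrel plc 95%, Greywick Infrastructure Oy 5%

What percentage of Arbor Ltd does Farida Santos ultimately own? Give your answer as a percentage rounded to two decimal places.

Farida reaches Arbor along 2 paths.
Via Kestrel: 87% × 95% = 82.65%.
Via Greywick: 87% × 5% = 4.35%.
Total: 82.65% + 4.35% = 87%.
Rounded: 87.00%.

87.00%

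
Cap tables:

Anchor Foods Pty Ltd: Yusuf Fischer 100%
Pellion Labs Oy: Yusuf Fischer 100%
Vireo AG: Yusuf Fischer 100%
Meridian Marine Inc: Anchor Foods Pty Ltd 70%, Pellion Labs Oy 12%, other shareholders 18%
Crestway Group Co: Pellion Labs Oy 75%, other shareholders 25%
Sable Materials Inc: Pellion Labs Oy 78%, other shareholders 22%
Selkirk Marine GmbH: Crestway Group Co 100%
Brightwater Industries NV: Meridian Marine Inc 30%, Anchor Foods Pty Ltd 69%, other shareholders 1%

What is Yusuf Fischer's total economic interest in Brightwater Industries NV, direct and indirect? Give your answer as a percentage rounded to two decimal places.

Yusuf reaches Brightwater along 3 paths.
Via Anchor → Meridian: 100% × 70% × 30% = 21%.
Via Pellion → Meridian: 100% × 12% × 30% = 3.6%.
Via Anchor: 100% × 69% = 69%.
Total: 21% + 3.6% + 69% = 93.6%.
Rounded: 93.60%.

93.60%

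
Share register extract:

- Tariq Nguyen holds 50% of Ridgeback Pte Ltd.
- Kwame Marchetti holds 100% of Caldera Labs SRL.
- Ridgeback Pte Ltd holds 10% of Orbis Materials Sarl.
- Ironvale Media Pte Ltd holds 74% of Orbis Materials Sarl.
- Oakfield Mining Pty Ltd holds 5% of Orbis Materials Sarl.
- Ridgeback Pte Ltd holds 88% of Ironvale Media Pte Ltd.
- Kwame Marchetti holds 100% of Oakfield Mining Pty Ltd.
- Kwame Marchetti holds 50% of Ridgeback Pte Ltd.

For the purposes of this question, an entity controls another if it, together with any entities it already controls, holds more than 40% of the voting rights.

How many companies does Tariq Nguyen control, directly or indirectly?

3

Tariq holds 50% of Ridgeback, so Tariq controls Ridgeback.
Ridgeback holds 88% of Ironvale, so Tariq controls Ironvale.
Ridgeback and Ironvale together hold 10% + 74% = 84% of Orbis, so Tariq controls Orbis.
No other company's threshold is met.
Tariq controls 3 companies.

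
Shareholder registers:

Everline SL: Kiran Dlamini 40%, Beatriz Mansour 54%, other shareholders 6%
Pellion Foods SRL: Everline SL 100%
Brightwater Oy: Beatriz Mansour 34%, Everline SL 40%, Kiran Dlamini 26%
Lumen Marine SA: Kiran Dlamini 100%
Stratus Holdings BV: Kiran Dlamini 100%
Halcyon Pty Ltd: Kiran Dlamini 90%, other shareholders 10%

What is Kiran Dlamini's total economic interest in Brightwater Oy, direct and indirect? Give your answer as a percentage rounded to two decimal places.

Kiran reaches Brightwater along 2 paths.
Via Everline: 40% × 40% = 16%.
Direct stake: 26% = 26%.
Total: 16% + 26% = 42%.
Rounded: 42.00%.

42.00%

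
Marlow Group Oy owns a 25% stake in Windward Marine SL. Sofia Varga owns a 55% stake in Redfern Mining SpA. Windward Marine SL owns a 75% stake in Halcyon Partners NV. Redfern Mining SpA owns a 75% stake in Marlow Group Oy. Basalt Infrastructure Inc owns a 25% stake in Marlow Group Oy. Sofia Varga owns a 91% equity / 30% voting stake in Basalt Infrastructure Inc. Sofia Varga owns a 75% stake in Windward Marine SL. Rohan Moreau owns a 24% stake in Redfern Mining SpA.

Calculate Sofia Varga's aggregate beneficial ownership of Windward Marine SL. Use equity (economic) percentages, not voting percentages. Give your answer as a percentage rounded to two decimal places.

91.00%

Sofia reaches Windward along 3 paths.
Direct stake: 75% = 75%.
Via Basalt → Marlow: 91% × 25% × 25% = 5.6875%.
Via Redfern → Marlow: 55% × 75% × 25% = 10.3125%.
Total: 75% + 5.6875% + 10.3125% = 91%.
Rounded: 91.00%.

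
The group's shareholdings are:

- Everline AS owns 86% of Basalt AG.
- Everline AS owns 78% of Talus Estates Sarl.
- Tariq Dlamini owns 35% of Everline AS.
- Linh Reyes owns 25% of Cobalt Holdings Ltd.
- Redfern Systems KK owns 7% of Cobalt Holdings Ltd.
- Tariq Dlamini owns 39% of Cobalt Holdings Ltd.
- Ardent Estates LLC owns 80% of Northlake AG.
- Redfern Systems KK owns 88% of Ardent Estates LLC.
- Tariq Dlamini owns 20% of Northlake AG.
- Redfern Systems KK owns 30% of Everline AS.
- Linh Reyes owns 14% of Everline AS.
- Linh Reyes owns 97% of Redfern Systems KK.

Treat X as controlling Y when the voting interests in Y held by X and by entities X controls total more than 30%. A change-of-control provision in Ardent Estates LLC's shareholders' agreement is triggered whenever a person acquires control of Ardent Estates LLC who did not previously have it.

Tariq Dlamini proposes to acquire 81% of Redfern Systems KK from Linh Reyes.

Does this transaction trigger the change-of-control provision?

The purchase adds only to Tariq's holdings (Linh's stake shrinks), so Tariq is the only person who could newly come to control Ardent.
Tariq holds 39% of Cobalt, so Tariq controls Cobalt.
Tariq holds 35% of Everline, so Tariq controls Everline.
Everline holds 86% of Basalt, so Tariq controls Basalt.
Everline holds 78% of Talus, so Tariq controls Talus.
Neither Tariq nor any entity Tariq controls holds any voting interest in Ardent.
So before the transaction, Tariq does not control Ardent.
After the purchase, Tariq holds 81% of Redfern directly, and Linh's stake falls to 16%.
Tariq holds 81% of Redfern, so Tariq controls Redfern.
Redfern holds 88% of Ardent, so Tariq controls Ardent.
Tariq did not control Ardent before and does after, so the clause is triggered.

Yes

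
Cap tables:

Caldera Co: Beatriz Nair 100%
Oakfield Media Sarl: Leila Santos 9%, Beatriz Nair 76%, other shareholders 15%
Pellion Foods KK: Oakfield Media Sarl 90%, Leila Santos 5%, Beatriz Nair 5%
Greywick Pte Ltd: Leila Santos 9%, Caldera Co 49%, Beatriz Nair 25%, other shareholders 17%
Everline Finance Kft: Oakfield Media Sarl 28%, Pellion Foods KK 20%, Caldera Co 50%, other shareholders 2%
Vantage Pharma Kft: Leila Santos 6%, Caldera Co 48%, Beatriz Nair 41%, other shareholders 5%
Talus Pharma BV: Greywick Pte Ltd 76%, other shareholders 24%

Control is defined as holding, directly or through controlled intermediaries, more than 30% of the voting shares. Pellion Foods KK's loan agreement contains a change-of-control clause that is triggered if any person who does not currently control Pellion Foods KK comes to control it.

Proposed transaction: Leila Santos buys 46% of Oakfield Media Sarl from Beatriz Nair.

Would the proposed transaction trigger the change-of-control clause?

The purchase adds only to Leila's holdings (Beatriz's stake shrinks), so Leila is the only person who could newly come to control Pellion.
Leila's largest direct stake is 9% in Oakfield, which does not meet the threshold, so Leila controls no company.
In Pellion, Leila's side holds only 5%, not > 30%.
So before the transaction, Leila does not control Pellion.
After the purchase, Leila's direct stake in Oakfield rises to 9% + 46% = 55%, and Beatriz's stake falls to 30%.
Leila holds 55% of Oakfield, so Leila controls Oakfield.
Oakfield and Leila together hold 90% + 5% = 95% of Pellion, so Leila controls Pellion.
Leila did not control Pellion before and does after, so the clause is triggered.

Yes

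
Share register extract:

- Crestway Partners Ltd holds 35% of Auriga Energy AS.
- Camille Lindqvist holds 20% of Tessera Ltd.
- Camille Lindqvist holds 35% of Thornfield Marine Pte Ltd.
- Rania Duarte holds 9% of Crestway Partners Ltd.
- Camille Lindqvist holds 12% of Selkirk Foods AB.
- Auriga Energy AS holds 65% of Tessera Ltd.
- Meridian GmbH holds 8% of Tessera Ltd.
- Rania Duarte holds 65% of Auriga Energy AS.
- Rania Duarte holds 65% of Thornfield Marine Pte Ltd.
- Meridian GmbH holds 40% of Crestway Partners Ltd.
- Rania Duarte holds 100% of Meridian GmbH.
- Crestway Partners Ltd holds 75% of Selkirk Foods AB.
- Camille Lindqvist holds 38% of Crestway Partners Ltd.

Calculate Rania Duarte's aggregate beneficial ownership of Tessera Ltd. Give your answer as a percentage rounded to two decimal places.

61.40%

Rania reaches Tessera along 4 paths.
Via Auriga: 65% × 65% = 42.25%.
Via Meridian → Crestway → Auriga: 100% × 40% × 35% × 65% = 9.1%.
Via Crestway → Auriga: 9% × 35% × 65% = 2.0475%.
Via Meridian: 100% × 8% = 8%.
Total: 42.25% + 9.1% + 2.0475% + 8% = 61.3975%.
Rounded: 61.40%.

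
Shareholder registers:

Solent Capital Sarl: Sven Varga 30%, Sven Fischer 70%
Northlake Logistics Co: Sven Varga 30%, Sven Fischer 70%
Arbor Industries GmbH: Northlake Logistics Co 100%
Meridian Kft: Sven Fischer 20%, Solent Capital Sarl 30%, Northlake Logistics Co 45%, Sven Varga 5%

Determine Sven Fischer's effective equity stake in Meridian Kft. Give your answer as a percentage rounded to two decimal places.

Sven Fischer reaches Meridian along 3 paths.
Direct stake: 20% = 20%.
Via Solent: 70% × 30% = 21%.
Via Northlake: 70% × 45% = 31.5%.
Total: 20% + 21% + 31.5% = 72.5%.
Rounded: 72.50%.

72.50%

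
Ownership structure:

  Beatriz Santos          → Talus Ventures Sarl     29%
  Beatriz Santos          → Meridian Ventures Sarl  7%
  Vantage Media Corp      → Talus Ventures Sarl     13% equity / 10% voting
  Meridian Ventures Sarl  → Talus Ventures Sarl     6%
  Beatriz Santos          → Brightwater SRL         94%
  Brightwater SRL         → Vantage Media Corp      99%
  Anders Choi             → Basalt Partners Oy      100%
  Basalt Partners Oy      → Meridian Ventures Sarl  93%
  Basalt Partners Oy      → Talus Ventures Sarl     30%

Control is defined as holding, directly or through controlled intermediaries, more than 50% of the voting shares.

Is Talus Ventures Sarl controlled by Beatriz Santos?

Beatriz holds 94% of Brightwater, so Beatriz controls Brightwater.
Brightwater holds 99% of Vantage, so Beatriz controls Vantage.
In Talus, Beatriz's side holds only 10% + 29% = 39%, not > 50%.
So Beatriz does not control Talus.

No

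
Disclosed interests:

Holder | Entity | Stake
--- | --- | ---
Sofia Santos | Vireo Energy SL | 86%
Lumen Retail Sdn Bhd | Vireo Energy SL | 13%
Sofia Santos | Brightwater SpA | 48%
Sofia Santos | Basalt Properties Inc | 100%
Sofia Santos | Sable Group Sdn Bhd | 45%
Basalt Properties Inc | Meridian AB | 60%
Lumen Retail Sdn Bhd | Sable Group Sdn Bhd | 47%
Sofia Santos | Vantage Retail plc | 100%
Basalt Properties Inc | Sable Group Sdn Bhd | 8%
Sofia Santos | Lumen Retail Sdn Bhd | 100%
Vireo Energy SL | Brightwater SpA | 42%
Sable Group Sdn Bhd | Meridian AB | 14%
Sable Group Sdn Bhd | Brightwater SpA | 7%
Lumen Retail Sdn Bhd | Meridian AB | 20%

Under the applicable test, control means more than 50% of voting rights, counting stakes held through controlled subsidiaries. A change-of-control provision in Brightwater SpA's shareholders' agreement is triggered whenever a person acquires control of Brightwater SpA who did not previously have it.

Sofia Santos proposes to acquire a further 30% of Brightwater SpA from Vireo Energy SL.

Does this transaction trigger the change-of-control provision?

No

The purchase adds only to Sofia's holdings (Vireo's stake shrinks), so Sofia is the only person who could newly come to control Brightwater.
Sofia holds 100% of Lumen, so Sofia controls Lumen.
Sofia holds 100% of Basalt, so Sofia controls Basalt.
Lumen and Basalt and Sofia together hold 47% + 8% + 45% = 100% of Sable, so Sofia controls Sable.
Sofia and Lumen together hold 86% + 13% = 99% of Vireo, so Sofia controls Vireo.
Sable and Vireo and Sofia together hold 7% + 42% + 48% = 97% of Brightwater, so Sofia controls Brightwater.
So Sofia already controls Brightwater before the transaction.
After the purchase, Sofia's direct stake in Brightwater rises to 48% + 30% = 78%, and Vireo's stake falls to 12%.
Sofia controlled Brightwater already, so this is not a new person acquiring control; every other person's position is unchanged or reduced.
No new person acquires control, so the clause is not triggered.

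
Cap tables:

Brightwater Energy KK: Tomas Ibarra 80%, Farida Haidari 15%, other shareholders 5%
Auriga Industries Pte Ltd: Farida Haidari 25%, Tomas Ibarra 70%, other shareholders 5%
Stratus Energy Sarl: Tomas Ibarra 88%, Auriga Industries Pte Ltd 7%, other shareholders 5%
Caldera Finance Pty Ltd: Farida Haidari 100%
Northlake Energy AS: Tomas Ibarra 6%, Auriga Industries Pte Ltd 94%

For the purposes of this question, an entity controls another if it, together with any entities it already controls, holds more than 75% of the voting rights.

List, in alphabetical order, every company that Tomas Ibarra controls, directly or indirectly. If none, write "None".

Brightwater Energy KK, Stratus Energy Sarl

Tomas holds 80% of Brightwater, so Tomas controls Brightwater.
Tomas holds 88% of Stratus, so Tomas controls Stratus.
No other company's threshold is met.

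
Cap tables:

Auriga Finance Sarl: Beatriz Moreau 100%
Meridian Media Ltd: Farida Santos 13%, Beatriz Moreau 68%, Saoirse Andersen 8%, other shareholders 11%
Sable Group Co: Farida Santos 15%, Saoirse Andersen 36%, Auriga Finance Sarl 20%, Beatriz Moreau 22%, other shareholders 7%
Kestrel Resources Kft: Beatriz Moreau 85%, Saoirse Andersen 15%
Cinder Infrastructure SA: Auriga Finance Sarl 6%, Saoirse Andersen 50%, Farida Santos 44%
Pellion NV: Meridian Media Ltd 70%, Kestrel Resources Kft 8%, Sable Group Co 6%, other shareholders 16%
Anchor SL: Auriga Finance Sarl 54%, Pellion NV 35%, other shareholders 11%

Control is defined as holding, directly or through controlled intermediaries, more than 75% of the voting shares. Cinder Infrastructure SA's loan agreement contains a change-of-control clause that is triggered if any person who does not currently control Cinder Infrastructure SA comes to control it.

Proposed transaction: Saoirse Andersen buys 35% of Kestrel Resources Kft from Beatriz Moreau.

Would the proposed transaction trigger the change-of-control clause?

The purchase adds only to Saoirse's holdings (Beatriz's stake shrinks), so Saoirse is the only person who could newly come to control Cinder.
Saoirse's largest direct stake is 50% in Cinder, which does not meet the threshold, so Saoirse controls no company.
In Cinder, Saoirse's side holds only 50%, not > 75%.
So before the transaction, Saoirse does not control Cinder.
After the purchase, Saoirse's direct stake in Kestrel rises to 15% + 35% = 50%, and Beatriz's stake falls to 50%.
Saoirse's side now holds 50% of Kestrel, not > 75%, so Saoirse still does not control Kestrel.
After the transaction, Saoirse's side holds 50% of Cinder, not > 75%, so Saoirse still does not control Cinder.
No new person acquires control, so the clause is not triggered.

No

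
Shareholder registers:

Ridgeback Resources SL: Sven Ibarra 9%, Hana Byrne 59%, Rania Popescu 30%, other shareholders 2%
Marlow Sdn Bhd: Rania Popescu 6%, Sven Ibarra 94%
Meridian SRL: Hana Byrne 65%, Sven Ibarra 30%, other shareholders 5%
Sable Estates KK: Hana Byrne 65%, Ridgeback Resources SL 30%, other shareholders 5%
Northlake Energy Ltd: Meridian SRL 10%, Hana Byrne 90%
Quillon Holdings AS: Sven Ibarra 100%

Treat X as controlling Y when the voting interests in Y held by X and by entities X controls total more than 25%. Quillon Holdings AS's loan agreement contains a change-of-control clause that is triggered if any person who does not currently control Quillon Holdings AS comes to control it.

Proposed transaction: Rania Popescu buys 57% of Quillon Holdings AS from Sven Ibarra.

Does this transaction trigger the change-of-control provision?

Yes

The purchase adds only to Rania's holdings (Sven's stake shrinks), so Rania is the only person who could newly come to control Quillon.
Rania holds 30% of Ridgeback, so Rania controls Ridgeback.
Ridgeback holds 30% of Sable, so Rania controls Sable.
Neither Rania nor any entity Rania controls holds any voting interest in Quillon.
So before the transaction, Rania does not control Quillon.
After the purchase, Rania holds 57% of Quillon directly, and Sven's stake falls to 43%.
Rania holds 57% of Quillon, so Rania controls Quillon.
Rania did not control Quillon before and does after, so the clause is triggered.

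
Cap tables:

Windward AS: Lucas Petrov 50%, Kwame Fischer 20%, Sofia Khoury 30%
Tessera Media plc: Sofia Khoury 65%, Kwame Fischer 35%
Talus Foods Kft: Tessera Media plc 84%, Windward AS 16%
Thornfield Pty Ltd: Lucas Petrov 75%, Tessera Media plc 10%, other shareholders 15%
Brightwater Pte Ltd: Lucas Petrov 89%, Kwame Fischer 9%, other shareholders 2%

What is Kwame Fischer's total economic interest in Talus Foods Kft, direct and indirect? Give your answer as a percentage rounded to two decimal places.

32.60%

Kwame reaches Talus along 2 paths.
Via Tessera: 35% × 84% = 29.4%.
Via Windward: 20% × 16% = 3.2%.
Total: 29.4% + 3.2% = 32.6%.
Rounded: 32.60%.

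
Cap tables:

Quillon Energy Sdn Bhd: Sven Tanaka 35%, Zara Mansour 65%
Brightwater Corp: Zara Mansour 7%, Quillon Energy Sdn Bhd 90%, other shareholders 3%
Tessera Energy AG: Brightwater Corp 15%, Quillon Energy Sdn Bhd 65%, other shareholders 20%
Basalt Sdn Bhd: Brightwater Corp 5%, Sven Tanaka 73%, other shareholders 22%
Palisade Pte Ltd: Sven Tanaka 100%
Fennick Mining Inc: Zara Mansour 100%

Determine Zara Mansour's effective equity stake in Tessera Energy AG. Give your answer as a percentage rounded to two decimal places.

Zara reaches Tessera along 3 paths.
Via Brightwater: 7% × 15% = 1.05%.
Via Quillon → Brightwater: 65% × 90% × 15% = 8.775%.
Via Quillon: 65% × 65% = 42.25%.
Total: 1.05% + 8.775% + 42.25% = 52.075%.
Rounded: 52.08%.

52.08%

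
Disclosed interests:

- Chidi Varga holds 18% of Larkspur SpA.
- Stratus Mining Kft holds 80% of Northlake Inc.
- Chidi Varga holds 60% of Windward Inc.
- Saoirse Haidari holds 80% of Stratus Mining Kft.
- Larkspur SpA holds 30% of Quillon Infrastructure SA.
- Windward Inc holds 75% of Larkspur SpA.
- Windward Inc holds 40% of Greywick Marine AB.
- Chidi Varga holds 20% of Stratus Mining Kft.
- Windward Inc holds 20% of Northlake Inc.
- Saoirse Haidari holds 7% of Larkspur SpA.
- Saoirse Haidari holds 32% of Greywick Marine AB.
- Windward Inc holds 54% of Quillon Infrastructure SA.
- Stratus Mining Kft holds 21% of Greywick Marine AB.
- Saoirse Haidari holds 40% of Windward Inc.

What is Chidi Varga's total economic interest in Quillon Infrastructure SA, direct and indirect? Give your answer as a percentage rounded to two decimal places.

Chidi reaches Quillon along 3 paths.
Via Windward → Larkspur: 60% × 75% × 30% = 13.5%.
Via Larkspur: 18% × 30% = 5.4%.
Via Windward: 60% × 54% = 32.4%.
Total: 13.5% + 5.4% + 32.4% = 51.3%.
Rounded: 51.30%.

51.30%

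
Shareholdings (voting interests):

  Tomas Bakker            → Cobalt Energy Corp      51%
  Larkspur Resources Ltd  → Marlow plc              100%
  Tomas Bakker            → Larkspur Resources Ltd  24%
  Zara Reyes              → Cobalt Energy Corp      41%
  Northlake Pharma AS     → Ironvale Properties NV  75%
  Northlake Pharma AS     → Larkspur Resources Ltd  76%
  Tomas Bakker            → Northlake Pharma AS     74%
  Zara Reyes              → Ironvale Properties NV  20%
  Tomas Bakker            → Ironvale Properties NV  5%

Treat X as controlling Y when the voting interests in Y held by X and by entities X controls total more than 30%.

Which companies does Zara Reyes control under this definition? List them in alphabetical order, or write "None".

Cobalt Energy Corp

Zara holds 41% of Cobalt, so Zara controls Cobalt.
No other company's threshold is met.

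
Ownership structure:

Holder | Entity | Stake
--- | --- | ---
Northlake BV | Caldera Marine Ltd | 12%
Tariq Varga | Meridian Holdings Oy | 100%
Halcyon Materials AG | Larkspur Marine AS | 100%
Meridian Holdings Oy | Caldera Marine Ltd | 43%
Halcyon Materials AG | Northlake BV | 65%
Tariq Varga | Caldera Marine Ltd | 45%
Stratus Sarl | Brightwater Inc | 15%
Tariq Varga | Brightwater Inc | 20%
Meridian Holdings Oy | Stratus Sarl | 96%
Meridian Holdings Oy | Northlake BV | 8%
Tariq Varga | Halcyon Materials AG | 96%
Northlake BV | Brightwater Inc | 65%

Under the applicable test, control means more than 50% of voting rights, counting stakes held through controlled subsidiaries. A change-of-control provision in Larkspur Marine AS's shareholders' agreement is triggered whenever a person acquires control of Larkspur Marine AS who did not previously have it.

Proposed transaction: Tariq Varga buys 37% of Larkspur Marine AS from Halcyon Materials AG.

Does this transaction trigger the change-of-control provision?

No

The purchase adds only to Tariq's holdings (Halcyon's stake shrinks), so Tariq is the only person who could newly come to control Larkspur.
Tariq holds 96% of Halcyon, so Tariq controls Halcyon.
Halcyon holds 100% of Larkspur, so Tariq controls Larkspur.
So Tariq already controls Larkspur before the transaction.
After the purchase, Tariq holds 37% of Larkspur directly, and Halcyon's stake falls to 63%.
Tariq controlled Larkspur already, so this is not a new person acquiring control; every other person's position is unchanged or reduced.
No new person acquires control, so the clause is not triggered.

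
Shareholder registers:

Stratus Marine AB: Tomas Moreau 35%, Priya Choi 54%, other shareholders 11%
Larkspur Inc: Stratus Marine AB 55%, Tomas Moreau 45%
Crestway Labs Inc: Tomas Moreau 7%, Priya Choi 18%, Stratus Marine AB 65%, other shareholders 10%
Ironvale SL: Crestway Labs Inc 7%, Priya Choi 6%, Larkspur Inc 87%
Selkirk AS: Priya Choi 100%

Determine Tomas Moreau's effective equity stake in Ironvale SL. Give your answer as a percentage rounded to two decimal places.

Tomas reaches Ironvale along 4 paths.
Via Crestway: 7% × 7% = 0.49%.
Via Stratus → Crestway: 35% × 65% × 7% = 1.5925%.
Via Stratus → Larkspur: 35% × 55% × 87% = 16.7475%.
Via Larkspur: 45% × 87% = 39.15%.
Total: 0.49% + 1.5925% + 16.7475% + 39.15% = 57.98%.

57.98%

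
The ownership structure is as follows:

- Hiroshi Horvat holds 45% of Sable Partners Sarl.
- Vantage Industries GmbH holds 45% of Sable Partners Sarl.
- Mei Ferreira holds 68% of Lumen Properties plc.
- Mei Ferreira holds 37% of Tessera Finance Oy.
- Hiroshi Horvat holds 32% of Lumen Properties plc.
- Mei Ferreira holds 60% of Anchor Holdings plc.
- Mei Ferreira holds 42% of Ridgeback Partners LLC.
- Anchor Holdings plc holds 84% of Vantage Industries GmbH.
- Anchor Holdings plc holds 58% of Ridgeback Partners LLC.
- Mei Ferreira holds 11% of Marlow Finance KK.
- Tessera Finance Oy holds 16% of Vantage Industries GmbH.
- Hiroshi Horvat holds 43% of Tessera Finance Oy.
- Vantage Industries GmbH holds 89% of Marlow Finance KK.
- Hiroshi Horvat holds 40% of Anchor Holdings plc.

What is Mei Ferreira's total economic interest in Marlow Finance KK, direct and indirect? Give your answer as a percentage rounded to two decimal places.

61.12%

Mei reaches Marlow along 3 paths.
Direct stake: 11% = 11%.
Via Anchor → Vantage: 60% × 84% × 89% = 44.856%.
Via Tessera → Vantage: 37% × 16% × 89% = 5.2688%.
Total: 11% + 44.856% + 5.2688% = 61.1248%.
Rounded: 61.12%.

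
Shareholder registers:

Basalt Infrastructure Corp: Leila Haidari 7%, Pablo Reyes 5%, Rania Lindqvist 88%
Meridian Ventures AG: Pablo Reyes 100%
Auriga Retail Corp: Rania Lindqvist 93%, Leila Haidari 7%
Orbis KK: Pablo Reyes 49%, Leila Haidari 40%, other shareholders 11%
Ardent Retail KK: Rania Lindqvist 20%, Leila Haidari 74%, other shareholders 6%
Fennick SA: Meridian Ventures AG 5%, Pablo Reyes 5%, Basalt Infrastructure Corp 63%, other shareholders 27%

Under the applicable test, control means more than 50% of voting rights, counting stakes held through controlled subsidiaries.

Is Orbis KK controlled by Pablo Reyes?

No

Pablo holds 100% of Meridian, so Pablo controls Meridian.
In Orbis, Pablo's side holds only 49%, not > 50%.
So Pablo does not control Orbis.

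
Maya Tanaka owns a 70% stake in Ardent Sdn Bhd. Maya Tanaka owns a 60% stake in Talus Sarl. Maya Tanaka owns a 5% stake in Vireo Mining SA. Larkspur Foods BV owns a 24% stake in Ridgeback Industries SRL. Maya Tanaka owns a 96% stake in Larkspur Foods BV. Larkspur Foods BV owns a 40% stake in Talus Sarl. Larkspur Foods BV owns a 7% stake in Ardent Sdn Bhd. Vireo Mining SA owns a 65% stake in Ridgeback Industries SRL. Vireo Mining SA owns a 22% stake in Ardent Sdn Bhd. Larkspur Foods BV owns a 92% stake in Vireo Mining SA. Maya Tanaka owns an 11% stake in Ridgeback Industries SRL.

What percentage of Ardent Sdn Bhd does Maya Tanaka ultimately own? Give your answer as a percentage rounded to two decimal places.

Maya reaches Ardent along 4 paths.
Via Larkspur: 96% × 7% = 6.72%.
Via Larkspur → Vireo: 96% × 92% × 22% = 19.4304%.
Via Vireo: 5% × 22% = 1.1%.
Direct stake: 70% = 70%.
Total: 6.72% + 19.4304% + 1.1% + 70% = 97.2504%.
Rounded: 97.25%.

97.25%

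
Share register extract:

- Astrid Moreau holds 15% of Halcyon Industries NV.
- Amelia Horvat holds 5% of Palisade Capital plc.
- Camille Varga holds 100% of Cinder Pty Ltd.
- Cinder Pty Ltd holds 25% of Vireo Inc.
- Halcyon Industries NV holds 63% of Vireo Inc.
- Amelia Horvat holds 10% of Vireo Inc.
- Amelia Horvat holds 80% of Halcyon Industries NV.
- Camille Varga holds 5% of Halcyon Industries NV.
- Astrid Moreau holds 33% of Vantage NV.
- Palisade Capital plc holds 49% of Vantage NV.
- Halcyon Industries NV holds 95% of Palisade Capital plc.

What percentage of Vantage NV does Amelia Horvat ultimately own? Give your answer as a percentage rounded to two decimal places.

Amelia reaches Vantage along 2 paths.
Via Palisade: 5% × 49% = 2.45%.
Via Halcyon → Palisade: 80% × 95% × 49% = 37.24%.
Total: 2.45% + 37.24% = 39.69%.

39.69%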